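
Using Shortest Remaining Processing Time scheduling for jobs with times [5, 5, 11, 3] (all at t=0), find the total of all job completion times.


Since all jobs arrive at t=0, SRPT equals SPT ordering.
SPT order: [3, 5, 5, 11]
Completion times:
  Job 1: p=3, C=3
  Job 2: p=5, C=8
  Job 3: p=5, C=13
  Job 4: p=11, C=24
Total completion time = 3 + 8 + 13 + 24 = 48

48


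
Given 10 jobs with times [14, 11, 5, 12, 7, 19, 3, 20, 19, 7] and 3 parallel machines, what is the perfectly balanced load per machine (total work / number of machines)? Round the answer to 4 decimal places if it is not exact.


Total processing time = 14 + 11 + 5 + 12 + 7 + 19 + 3 + 20 + 19 + 7 = 117
Number of machines = 3
Ideal balanced load = 117 / 3 = 39.0

39.0


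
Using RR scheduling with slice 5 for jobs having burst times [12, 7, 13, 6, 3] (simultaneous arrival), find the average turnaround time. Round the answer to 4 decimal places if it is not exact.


Time quantum = 5
Execution trace:
  J1 runs 5 units, time = 5
  J2 runs 5 units, time = 10
  J3 runs 5 units, time = 15
  J4 runs 5 units, time = 20
  J5 runs 3 units, time = 23
  J1 runs 5 units, time = 28
  J2 runs 2 units, time = 30
  J3 runs 5 units, time = 35
  J4 runs 1 units, time = 36
  J1 runs 2 units, time = 38
  J3 runs 3 units, time = 41
Finish times: [38, 30, 41, 36, 23]
Average turnaround = 168/5 = 33.6

33.6


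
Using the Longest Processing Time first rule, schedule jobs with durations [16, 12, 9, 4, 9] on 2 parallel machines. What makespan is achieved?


Sort jobs in decreasing order (LPT): [16, 12, 9, 9, 4]
Assign each job to the least loaded machine:
  Machine 1: jobs [16, 9], load = 25
  Machine 2: jobs [12, 9, 4], load = 25
Makespan = max load = 25

25


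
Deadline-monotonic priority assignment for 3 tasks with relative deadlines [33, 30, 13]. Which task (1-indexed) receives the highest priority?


Sort tasks by relative deadline (ascending):
  Task 3: deadline = 13
  Task 2: deadline = 30
  Task 1: deadline = 33
Priority order (highest first): [3, 2, 1]
Highest priority task = 3

3


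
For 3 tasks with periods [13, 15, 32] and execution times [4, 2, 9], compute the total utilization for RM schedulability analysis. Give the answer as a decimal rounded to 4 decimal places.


Compute individual utilizations (exact fractions):
  Task 1: C/T = 4/13 (approx. 0.3077)
  Task 2: C/T = 2/15 (approx. 0.1333)
  Task 3: C/T = 9/32 (approx. 0.2813)
Total utilization U = 4/13 + 2/15 + 9/32 = 4507/6240
Rounded to 4 decimal places: U = 0.7223
RM (Liu & Layland) bound for 3 tasks = 0.779763; compare with U = 4507/6240 (approx. 0.722276)
U <= bound, so schedulable by RM sufficient condition.

0.7223


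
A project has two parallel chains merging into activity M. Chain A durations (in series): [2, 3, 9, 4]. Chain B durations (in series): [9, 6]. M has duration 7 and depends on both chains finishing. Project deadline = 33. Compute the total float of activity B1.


Forward pass: ES(B1) = sum of predecessors on chain B = 0
EF = ES + duration = 0 + 9 = 9
Backward pass: LF(M) = deadline = 33; LS(M) = 33 - 7 = 26
LF(B1) = LS(M) - sum(successors on chain B) = 26 - 6 = 20
LS = LF - duration = 20 - 9 = 11
Total float = LS - ES = 11 - 0 = 11

11


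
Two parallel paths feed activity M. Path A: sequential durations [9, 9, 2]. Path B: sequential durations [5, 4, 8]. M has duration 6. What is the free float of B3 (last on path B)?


ES(B3) = sum of predecessors on chain B = 9
EF(B3) = ES + duration = 9 + 8 = 17
Successor of B3 is M. ES(M) = max(sum(A), sum(B)) = max(20, 17) = 20
Free float = ES(successor) - EF(current) = 20 - 17 = 3

3


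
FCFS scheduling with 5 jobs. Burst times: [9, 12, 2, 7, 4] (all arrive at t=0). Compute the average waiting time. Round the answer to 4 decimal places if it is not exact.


FCFS order (as given): [9, 12, 2, 7, 4]
Waiting times:
  Job 1: wait = 0
  Job 2: wait = 9
  Job 3: wait = 21
  Job 4: wait = 23
  Job 5: wait = 30
Sum of waiting times = 83
Average waiting time = 83/5 = 16.6

16.6


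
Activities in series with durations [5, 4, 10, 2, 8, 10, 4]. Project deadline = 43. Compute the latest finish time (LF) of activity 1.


LF(activity 1) = deadline - sum of successor durations
Successors: activities 2 through 7 with durations [4, 10, 2, 8, 10, 4]
Sum of successor durations = 38
LF = 43 - 38 = 5

5


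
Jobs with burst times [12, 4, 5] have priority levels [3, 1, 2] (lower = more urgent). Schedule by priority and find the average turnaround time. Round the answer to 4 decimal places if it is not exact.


Sort by priority (ascending = highest first):
Order: [(1, 4), (2, 5), (3, 12)]
Completion times:
  Priority 1, burst=4, C=4
  Priority 2, burst=5, C=9
  Priority 3, burst=12, C=21
Average turnaround = 34/3 = 11.3333

11.3333


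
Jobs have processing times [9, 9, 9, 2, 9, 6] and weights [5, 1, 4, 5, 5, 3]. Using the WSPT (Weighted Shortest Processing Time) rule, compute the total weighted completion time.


Compute p/w ratios and sort ascending (WSPT): [(2, 5), (9, 5), (9, 5), (6, 3), (9, 4), (9, 1)]
Compute weighted completion times:
  Job (p=2,w=5): C=2, w*C=5*2=10
  Job (p=9,w=5): C=11, w*C=5*11=55
  Job (p=9,w=5): C=20, w*C=5*20=100
  Job (p=6,w=3): C=26, w*C=3*26=78
  Job (p=9,w=4): C=35, w*C=4*35=140
  Job (p=9,w=1): C=44, w*C=1*44=44
Total weighted completion time = 427

427


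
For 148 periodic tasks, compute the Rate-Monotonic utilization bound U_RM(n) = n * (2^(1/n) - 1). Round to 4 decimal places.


Compute 2^(1/148) = 1.0046944113
Subtract 1: 1.0046944113 - 1 = 0.0046944113
Multiply by n: 148 * 0.0046944113 = 0.6947728724
Round to 4 dp: 0.6948

0.6948


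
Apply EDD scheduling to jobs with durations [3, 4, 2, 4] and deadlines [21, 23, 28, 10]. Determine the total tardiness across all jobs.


Sort by due date (EDD order): [(4, 10), (3, 21), (4, 23), (2, 28)]
Compute completion times and tardiness:
  Job 1: p=4, d=10, C=4, tardiness=max(0,4-10)=0
  Job 2: p=3, d=21, C=7, tardiness=max(0,7-21)=0
  Job 3: p=4, d=23, C=11, tardiness=max(0,11-23)=0
  Job 4: p=2, d=28, C=13, tardiness=max(0,13-28)=0
Total tardiness = 0

0


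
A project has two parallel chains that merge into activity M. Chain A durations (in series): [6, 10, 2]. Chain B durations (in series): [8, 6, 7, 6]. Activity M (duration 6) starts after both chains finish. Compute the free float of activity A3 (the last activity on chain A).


ES(A3) = sum of predecessors on chain A = 16
EF(A3) = ES + duration = 16 + 2 = 18
Successor of A3 is M. ES(M) = max(sum(A), sum(B)) = max(18, 27) = 27
Free float = ES(successor) - EF(current) = 27 - 18 = 9

9


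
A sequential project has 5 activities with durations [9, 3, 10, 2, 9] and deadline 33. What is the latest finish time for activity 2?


LF(activity 2) = deadline - sum of successor durations
Successors: activities 3 through 5 with durations [10, 2, 9]
Sum of successor durations = 21
LF = 33 - 21 = 12

12


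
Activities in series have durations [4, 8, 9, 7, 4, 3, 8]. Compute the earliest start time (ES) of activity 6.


Activity 6 starts after activities 1 through 5 complete.
Predecessor durations: [4, 8, 9, 7, 4]
ES = 4 + 8 + 9 + 7 + 4 = 32

32


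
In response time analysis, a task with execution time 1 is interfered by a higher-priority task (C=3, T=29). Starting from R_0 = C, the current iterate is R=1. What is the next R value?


R_next = C + ceil(R_prev / T_hp) * C_hp
ceil(1 / 29) = ceil(0.0345) = 1
Interference = 1 * 3 = 3
R_next = 1 + 3 = 4

4


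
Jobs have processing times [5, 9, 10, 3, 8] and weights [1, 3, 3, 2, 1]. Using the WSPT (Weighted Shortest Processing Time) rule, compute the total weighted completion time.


Compute p/w ratios and sort ascending (WSPT): [(3, 2), (9, 3), (10, 3), (5, 1), (8, 1)]
Compute weighted completion times:
  Job (p=3,w=2): C=3, w*C=2*3=6
  Job (p=9,w=3): C=12, w*C=3*12=36
  Job (p=10,w=3): C=22, w*C=3*22=66
  Job (p=5,w=1): C=27, w*C=1*27=27
  Job (p=8,w=1): C=35, w*C=1*35=35
Total weighted completion time = 170

170


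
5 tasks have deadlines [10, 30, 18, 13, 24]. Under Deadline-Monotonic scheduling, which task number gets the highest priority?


Sort tasks by relative deadline (ascending):
  Task 1: deadline = 10
  Task 4: deadline = 13
  Task 3: deadline = 18
  Task 5: deadline = 24
  Task 2: deadline = 30
Priority order (highest first): [1, 4, 3, 5, 2]
Highest priority task = 1

1


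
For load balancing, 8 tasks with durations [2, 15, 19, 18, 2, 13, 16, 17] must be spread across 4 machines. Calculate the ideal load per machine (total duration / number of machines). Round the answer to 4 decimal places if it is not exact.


Total processing time = 2 + 15 + 19 + 18 + 2 + 13 + 16 + 17 = 102
Number of machines = 4
Ideal balanced load = 102 / 4 = 25.5

25.5


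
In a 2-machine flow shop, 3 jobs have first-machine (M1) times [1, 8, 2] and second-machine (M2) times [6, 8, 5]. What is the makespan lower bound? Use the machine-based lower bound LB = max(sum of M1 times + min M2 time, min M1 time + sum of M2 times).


LB1 = sum(M1 times) + min(M2 times) = 11 + 5 = 16
LB2 = min(M1 times) + sum(M2 times) = 1 + 19 = 20
Lower bound = max(LB1, LB2) = max(16, 20) = 20

20


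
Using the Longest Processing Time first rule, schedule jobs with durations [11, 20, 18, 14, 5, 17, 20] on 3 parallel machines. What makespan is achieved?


Sort jobs in decreasing order (LPT): [20, 20, 18, 17, 14, 11, 5]
Assign each job to the least loaded machine:
  Machine 1: jobs [20, 14], load = 34
  Machine 2: jobs [20, 11, 5], load = 36
  Machine 3: jobs [18, 17], load = 35
Makespan = max load = 36

36


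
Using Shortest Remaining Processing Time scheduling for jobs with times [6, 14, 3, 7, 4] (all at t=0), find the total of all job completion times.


Since all jobs arrive at t=0, SRPT equals SPT ordering.
SPT order: [3, 4, 6, 7, 14]
Completion times:
  Job 1: p=3, C=3
  Job 2: p=4, C=7
  Job 3: p=6, C=13
  Job 4: p=7, C=20
  Job 5: p=14, C=34
Total completion time = 3 + 7 + 13 + 20 + 34 = 77

77


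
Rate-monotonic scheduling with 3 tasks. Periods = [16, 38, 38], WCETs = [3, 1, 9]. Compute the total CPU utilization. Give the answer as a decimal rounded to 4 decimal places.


Compute individual utilizations (exact fractions):
  Task 1: C/T = 3/16 (approx. 0.1875)
  Task 2: C/T = 1/38 (approx. 0.0263)
  Task 3: C/T = 9/38 (approx. 0.2368)
Total utilization U = 3/16 + 1/38 + 9/38 = 137/304
Rounded to 4 decimal places: U = 0.4507
RM (Liu & Layland) bound for 3 tasks = 0.779763; compare with U = 137/304 (approx. 0.450658)
U <= bound, so schedulable by RM sufficient condition.

0.4507


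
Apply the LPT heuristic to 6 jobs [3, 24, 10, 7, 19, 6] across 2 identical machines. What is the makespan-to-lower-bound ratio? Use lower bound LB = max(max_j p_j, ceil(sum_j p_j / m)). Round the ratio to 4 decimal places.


LPT order: [24, 19, 10, 7, 6, 3]
Machine loads after assignment: [34, 35]
LPT makespan = 35
Lower bound = max(max_job, ceil(total/2)) = max(24, 35) = 35
Ratio = 35 / 35 = 1.0

1.0


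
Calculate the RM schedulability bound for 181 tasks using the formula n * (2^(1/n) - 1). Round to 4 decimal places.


Compute 2^(1/181) = 1.0038368845
Subtract 1: 1.0038368845 - 1 = 0.0038368845
Multiply by n: 181 * 0.0038368845 = 0.6944760945
Round to 4 dp: 0.6945

0.6945


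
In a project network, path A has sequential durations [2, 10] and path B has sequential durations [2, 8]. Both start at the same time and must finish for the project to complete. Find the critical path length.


Path A total = 2 + 10 = 12
Path B total = 2 + 8 = 10
Critical path = longest path = max(12, 10) = 12

12


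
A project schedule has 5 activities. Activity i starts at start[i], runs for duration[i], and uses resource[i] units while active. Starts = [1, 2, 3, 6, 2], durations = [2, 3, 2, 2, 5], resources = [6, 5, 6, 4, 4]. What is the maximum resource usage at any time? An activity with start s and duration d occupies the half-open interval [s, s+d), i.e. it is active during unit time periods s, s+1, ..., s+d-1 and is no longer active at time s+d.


Each activity i is active on [start_i, start_i + duration_i).
Compute total resource usage per time slot:
  t=0: active resources = [], total = 0
  t=1: active resources = [6], total = 6
  t=2: active resources = [6, 5, 4], total = 15
  t=3: active resources = [5, 6, 4], total = 15
  t=4: active resources = [5, 6, 4], total = 15
  t=5: active resources = [4], total = 4
  t=6: active resources = [4, 4], total = 8
  t=7: active resources = [4], total = 4
Peak resource demand = 15

15


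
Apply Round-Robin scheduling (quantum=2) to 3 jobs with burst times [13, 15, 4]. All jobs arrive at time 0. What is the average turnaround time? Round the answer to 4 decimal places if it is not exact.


Time quantum = 2
Execution trace:
  J1 runs 2 units, time = 2
  J2 runs 2 units, time = 4
  J3 runs 2 units, time = 6
  J1 runs 2 units, time = 8
  J2 runs 2 units, time = 10
  J3 runs 2 units, time = 12
  J1 runs 2 units, time = 14
  J2 runs 2 units, time = 16
  J1 runs 2 units, time = 18
  J2 runs 2 units, time = 20
  J1 runs 2 units, time = 22
  J2 runs 2 units, time = 24
  J1 runs 2 units, time = 26
  J2 runs 2 units, time = 28
  J1 runs 1 units, time = 29
  J2 runs 2 units, time = 31
  J2 runs 1 units, time = 32
Finish times: [29, 32, 12]
Average turnaround = 73/3 = 24.3333

24.3333


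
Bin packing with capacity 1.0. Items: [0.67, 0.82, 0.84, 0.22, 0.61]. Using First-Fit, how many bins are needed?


Place items sequentially using First-Fit:
  Item 0.67 -> new Bin 1
  Item 0.82 -> new Bin 2
  Item 0.84 -> new Bin 3
  Item 0.22 -> Bin 1 (now 0.89)
  Item 0.61 -> new Bin 4
Total bins used = 4

4


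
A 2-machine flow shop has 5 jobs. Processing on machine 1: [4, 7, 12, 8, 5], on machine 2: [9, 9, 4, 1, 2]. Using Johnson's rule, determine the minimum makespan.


Apply Johnson's rule:
  Group 1 (a <= b): [(1, 4, 9), (2, 7, 9)]
  Group 2 (a > b): [(3, 12, 4), (5, 5, 2), (4, 8, 1)]
Optimal job order: [1, 2, 3, 5, 4]
Schedule:
  Job 1: M1 done at 4, M2 done at 13
  Job 2: M1 done at 11, M2 done at 22
  Job 3: M1 done at 23, M2 done at 27
  Job 5: M1 done at 28, M2 done at 30
  Job 4: M1 done at 36, M2 done at 37
Makespan = 37

37


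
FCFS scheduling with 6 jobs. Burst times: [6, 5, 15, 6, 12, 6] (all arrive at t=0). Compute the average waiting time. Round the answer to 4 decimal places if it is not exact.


FCFS order (as given): [6, 5, 15, 6, 12, 6]
Waiting times:
  Job 1: wait = 0
  Job 2: wait = 6
  Job 3: wait = 11
  Job 4: wait = 26
  Job 5: wait = 32
  Job 6: wait = 44
Sum of waiting times = 119
Average waiting time = 119/6 = 19.8333

19.8333


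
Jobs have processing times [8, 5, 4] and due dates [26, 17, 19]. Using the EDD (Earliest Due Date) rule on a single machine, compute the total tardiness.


Sort by due date (EDD order): [(5, 17), (4, 19), (8, 26)]
Compute completion times and tardiness:
  Job 1: p=5, d=17, C=5, tardiness=max(0,5-17)=0
  Job 2: p=4, d=19, C=9, tardiness=max(0,9-19)=0
  Job 3: p=8, d=26, C=17, tardiness=max(0,17-26)=0
Total tardiness = 0

0


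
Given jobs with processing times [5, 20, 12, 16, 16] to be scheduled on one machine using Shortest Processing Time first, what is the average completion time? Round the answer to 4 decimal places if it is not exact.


Sort jobs by processing time (SPT order): [5, 12, 16, 16, 20]
Compute completion times sequentially:
  Job 1: processing = 5, completes at 5
  Job 2: processing = 12, completes at 17
  Job 3: processing = 16, completes at 33
  Job 4: processing = 16, completes at 49
  Job 5: processing = 20, completes at 69
Sum of completion times = 173
Average completion time = 173/5 = 34.6

34.6


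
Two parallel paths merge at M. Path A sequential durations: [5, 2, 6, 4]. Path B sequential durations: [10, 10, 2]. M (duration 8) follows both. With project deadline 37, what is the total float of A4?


Forward pass: ES(A4) = sum of predecessors on chain A = 13
EF = ES + duration = 13 + 4 = 17
Backward pass: LF(M) = deadline = 37; LS(M) = 37 - 8 = 29
LF(A4) = LS(M) - sum(successors on chain A) = 29 - 0 = 29
LS = LF - duration = 29 - 4 = 25
Total float = LS - ES = 25 - 13 = 12

12


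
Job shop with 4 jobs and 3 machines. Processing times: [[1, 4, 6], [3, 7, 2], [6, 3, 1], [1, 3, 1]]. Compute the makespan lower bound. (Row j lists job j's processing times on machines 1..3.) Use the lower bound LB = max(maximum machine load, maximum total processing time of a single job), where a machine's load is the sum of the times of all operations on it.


Machine loads:
  Machine 1: 1 + 3 + 6 + 1 = 11
  Machine 2: 4 + 7 + 3 + 3 = 17
  Machine 3: 6 + 2 + 1 + 1 = 10
Max machine load = 17
Job totals:
  Job 1: 11
  Job 2: 12
  Job 3: 10
  Job 4: 5
Max job total = 12
Lower bound = max(17, 12) = 17

17


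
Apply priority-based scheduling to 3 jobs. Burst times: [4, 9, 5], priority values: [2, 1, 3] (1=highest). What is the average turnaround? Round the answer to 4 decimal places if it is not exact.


Sort by priority (ascending = highest first):
Order: [(1, 9), (2, 4), (3, 5)]
Completion times:
  Priority 1, burst=9, C=9
  Priority 2, burst=4, C=13
  Priority 3, burst=5, C=18
Average turnaround = 40/3 = 13.3333

13.3333


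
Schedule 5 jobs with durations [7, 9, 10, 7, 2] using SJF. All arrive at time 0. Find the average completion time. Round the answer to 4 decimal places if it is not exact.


SJF order (ascending): [2, 7, 7, 9, 10]
Completion times:
  Job 1: burst=2, C=2
  Job 2: burst=7, C=9
  Job 3: burst=7, C=16
  Job 4: burst=9, C=25
  Job 5: burst=10, C=35
Average completion = 87/5 = 17.4

17.4


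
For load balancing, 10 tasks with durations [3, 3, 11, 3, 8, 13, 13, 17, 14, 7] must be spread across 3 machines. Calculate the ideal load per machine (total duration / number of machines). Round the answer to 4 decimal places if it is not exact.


Total processing time = 3 + 3 + 11 + 3 + 8 + 13 + 13 + 17 + 14 + 7 = 92
Number of machines = 3
Ideal balanced load = 92 / 3 = 30.6667

30.6667


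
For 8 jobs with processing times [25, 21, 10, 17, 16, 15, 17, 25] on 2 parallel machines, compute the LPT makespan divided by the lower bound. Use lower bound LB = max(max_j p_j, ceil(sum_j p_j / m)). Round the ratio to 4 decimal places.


LPT order: [25, 25, 21, 17, 17, 16, 15, 10]
Machine loads after assignment: [72, 74]
LPT makespan = 74
Lower bound = max(max_job, ceil(total/2)) = max(25, 73) = 73
Ratio = 74 / 73 = 1.0137

1.0137


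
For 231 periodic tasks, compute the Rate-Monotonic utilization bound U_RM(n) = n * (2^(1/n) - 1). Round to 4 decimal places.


Compute 2^(1/231) = 1.0030051436
Subtract 1: 1.0030051436 - 1 = 0.0030051436
Multiply by n: 231 * 0.0030051436 = 0.6941881716
Round to 4 dp: 0.6942

0.6942


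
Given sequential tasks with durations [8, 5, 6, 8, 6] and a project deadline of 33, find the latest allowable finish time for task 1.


LF(activity 1) = deadline - sum of successor durations
Successors: activities 2 through 5 with durations [5, 6, 8, 6]
Sum of successor durations = 25
LF = 33 - 25 = 8

8


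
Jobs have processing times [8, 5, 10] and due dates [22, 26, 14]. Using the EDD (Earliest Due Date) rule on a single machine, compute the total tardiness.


Sort by due date (EDD order): [(10, 14), (8, 22), (5, 26)]
Compute completion times and tardiness:
  Job 1: p=10, d=14, C=10, tardiness=max(0,10-14)=0
  Job 2: p=8, d=22, C=18, tardiness=max(0,18-22)=0
  Job 3: p=5, d=26, C=23, tardiness=max(0,23-26)=0
Total tardiness = 0

0


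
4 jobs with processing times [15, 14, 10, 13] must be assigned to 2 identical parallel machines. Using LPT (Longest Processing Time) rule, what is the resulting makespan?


Sort jobs in decreasing order (LPT): [15, 14, 13, 10]
Assign each job to the least loaded machine:
  Machine 1: jobs [15, 10], load = 25
  Machine 2: jobs [14, 13], load = 27
Makespan = max load = 27

27


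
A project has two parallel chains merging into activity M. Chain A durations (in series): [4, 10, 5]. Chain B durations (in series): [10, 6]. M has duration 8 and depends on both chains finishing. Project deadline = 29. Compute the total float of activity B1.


Forward pass: ES(B1) = sum of predecessors on chain B = 0
EF = ES + duration = 0 + 10 = 10
Backward pass: LF(M) = deadline = 29; LS(M) = 29 - 8 = 21
LF(B1) = LS(M) - sum(successors on chain B) = 21 - 6 = 15
LS = LF - duration = 15 - 10 = 5
Total float = LS - ES = 5 - 0 = 5

5


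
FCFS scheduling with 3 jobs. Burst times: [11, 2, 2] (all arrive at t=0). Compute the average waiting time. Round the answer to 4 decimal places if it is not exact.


FCFS order (as given): [11, 2, 2]
Waiting times:
  Job 1: wait = 0
  Job 2: wait = 11
  Job 3: wait = 13
Sum of waiting times = 24
Average waiting time = 24/3 = 8.0

8.0


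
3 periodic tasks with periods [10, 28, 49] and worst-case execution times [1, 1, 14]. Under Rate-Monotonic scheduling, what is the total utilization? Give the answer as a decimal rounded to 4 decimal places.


Compute individual utilizations (exact fractions):
  Task 1: C/T = 1/10 (approx. 0.1)
  Task 2: C/T = 1/28 (approx. 0.0357)
  Task 3: C/T = 14/49 = 2/7 (approx. 0.2857)
Total utilization U = 1/10 + 1/28 + 2/7 = 59/140
Rounded to 4 decimal places: U = 0.4214
RM (Liu & Layland) bound for 3 tasks = 0.779763; compare with U = 59/140 (approx. 0.421429)
U <= bound, so schedulable by RM sufficient condition.

0.4214


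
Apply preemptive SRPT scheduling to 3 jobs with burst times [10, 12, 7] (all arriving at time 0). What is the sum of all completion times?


Since all jobs arrive at t=0, SRPT equals SPT ordering.
SPT order: [7, 10, 12]
Completion times:
  Job 1: p=7, C=7
  Job 2: p=10, C=17
  Job 3: p=12, C=29
Total completion time = 7 + 17 + 29 = 53

53


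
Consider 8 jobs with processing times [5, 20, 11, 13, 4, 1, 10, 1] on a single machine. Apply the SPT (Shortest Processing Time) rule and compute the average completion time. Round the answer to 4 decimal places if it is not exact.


Sort jobs by processing time (SPT order): [1, 1, 4, 5, 10, 11, 13, 20]
Compute completion times sequentially:
  Job 1: processing = 1, completes at 1
  Job 2: processing = 1, completes at 2
  Job 3: processing = 4, completes at 6
  Job 4: processing = 5, completes at 11
  Job 5: processing = 10, completes at 21
  Job 6: processing = 11, completes at 32
  Job 7: processing = 13, completes at 45
  Job 8: processing = 20, completes at 65
Sum of completion times = 183
Average completion time = 183/8 = 22.875

22.875


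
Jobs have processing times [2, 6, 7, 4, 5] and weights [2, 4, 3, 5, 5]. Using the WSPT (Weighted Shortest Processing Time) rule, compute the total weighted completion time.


Compute p/w ratios and sort ascending (WSPT): [(4, 5), (2, 2), (5, 5), (6, 4), (7, 3)]
Compute weighted completion times:
  Job (p=4,w=5): C=4, w*C=5*4=20
  Job (p=2,w=2): C=6, w*C=2*6=12
  Job (p=5,w=5): C=11, w*C=5*11=55
  Job (p=6,w=4): C=17, w*C=4*17=68
  Job (p=7,w=3): C=24, w*C=3*24=72
Total weighted completion time = 227

227


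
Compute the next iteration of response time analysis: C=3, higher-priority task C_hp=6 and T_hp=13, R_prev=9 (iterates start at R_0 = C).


R_next = C + ceil(R_prev / T_hp) * C_hp
ceil(9 / 13) = ceil(0.6923) = 1
Interference = 1 * 6 = 6
R_next = 3 + 6 = 9
R_next = R_prev, so the iteration has converged (response time = 9).

9


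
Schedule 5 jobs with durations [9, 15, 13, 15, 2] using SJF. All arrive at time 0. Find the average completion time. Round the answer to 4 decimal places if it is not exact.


SJF order (ascending): [2, 9, 13, 15, 15]
Completion times:
  Job 1: burst=2, C=2
  Job 2: burst=9, C=11
  Job 3: burst=13, C=24
  Job 4: burst=15, C=39
  Job 5: burst=15, C=54
Average completion = 130/5 = 26.0

26.0


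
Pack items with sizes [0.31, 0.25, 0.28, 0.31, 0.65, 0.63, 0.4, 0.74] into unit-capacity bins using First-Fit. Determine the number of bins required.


Place items sequentially using First-Fit:
  Item 0.31 -> new Bin 1
  Item 0.25 -> Bin 1 (now 0.56)
  Item 0.28 -> Bin 1 (now 0.84)
  Item 0.31 -> new Bin 2
  Item 0.65 -> Bin 2 (now 0.96)
  Item 0.63 -> new Bin 3
  Item 0.4 -> new Bin 4
  Item 0.74 -> new Bin 5
Total bins used = 5

5


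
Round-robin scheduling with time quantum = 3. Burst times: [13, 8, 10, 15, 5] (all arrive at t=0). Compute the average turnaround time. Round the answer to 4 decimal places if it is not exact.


Time quantum = 3
Execution trace:
  J1 runs 3 units, time = 3
  J2 runs 3 units, time = 6
  J3 runs 3 units, time = 9
  J4 runs 3 units, time = 12
  J5 runs 3 units, time = 15
  J1 runs 3 units, time = 18
  J2 runs 3 units, time = 21
  J3 runs 3 units, time = 24
  J4 runs 3 units, time = 27
  J5 runs 2 units, time = 29
  J1 runs 3 units, time = 32
  J2 runs 2 units, time = 34
  J3 runs 3 units, time = 37
  J4 runs 3 units, time = 40
  J1 runs 3 units, time = 43
  J3 runs 1 units, time = 44
  J4 runs 3 units, time = 47
  J1 runs 1 units, time = 48
  J4 runs 3 units, time = 51
Finish times: [48, 34, 44, 51, 29]
Average turnaround = 206/5 = 41.2

41.2


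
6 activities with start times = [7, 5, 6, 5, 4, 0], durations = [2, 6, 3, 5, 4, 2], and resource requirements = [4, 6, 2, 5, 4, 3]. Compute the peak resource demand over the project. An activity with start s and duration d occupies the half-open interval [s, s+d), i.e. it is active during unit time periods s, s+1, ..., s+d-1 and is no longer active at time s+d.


Each activity i is active on [start_i, start_i + duration_i).
Compute total resource usage per time slot:
  t=0: active resources = [3], total = 3
  t=1: active resources = [3], total = 3
  t=2: active resources = [], total = 0
  t=3: active resources = [], total = 0
  t=4: active resources = [4], total = 4
  t=5: active resources = [6, 5, 4], total = 15
  t=6: active resources = [6, 2, 5, 4], total = 17
  t=7: active resources = [4, 6, 2, 5, 4], total = 21
  t=8: active resources = [4, 6, 2, 5], total = 17
  t=9: active resources = [6, 5], total = 11
  t=10: active resources = [6], total = 6
Peak resource demand = 21

21


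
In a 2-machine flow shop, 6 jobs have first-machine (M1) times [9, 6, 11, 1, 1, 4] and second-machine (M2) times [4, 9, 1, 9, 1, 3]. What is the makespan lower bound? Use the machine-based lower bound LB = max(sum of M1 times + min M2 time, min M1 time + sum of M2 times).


LB1 = sum(M1 times) + min(M2 times) = 32 + 1 = 33
LB2 = min(M1 times) + sum(M2 times) = 1 + 27 = 28
Lower bound = max(LB1, LB2) = max(33, 28) = 33

33


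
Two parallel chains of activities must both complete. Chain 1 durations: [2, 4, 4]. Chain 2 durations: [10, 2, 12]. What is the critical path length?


Path A total = 2 + 4 + 4 = 10
Path B total = 10 + 2 + 12 = 24
Critical path = longest path = max(10, 24) = 24

24


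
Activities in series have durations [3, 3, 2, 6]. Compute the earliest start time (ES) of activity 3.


Activity 3 starts after activities 1 through 2 complete.
Predecessor durations: [3, 3]
ES = 3 + 3 = 6

6


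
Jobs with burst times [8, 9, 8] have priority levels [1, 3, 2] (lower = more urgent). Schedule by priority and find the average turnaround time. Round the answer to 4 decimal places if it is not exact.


Sort by priority (ascending = highest first):
Order: [(1, 8), (2, 8), (3, 9)]
Completion times:
  Priority 1, burst=8, C=8
  Priority 2, burst=8, C=16
  Priority 3, burst=9, C=25
Average turnaround = 49/3 = 16.3333

16.3333


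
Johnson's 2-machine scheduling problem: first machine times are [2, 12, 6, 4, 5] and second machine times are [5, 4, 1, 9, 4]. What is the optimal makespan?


Apply Johnson's rule:
  Group 1 (a <= b): [(1, 2, 5), (4, 4, 9)]
  Group 2 (a > b): [(2, 12, 4), (5, 5, 4), (3, 6, 1)]
Optimal job order: [1, 4, 2, 5, 3]
Schedule:
  Job 1: M1 done at 2, M2 done at 7
  Job 4: M1 done at 6, M2 done at 16
  Job 2: M1 done at 18, M2 done at 22
  Job 5: M1 done at 23, M2 done at 27
  Job 3: M1 done at 29, M2 done at 30
Makespan = 30

30


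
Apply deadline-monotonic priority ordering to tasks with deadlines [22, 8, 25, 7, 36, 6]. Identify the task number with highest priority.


Sort tasks by relative deadline (ascending):
  Task 6: deadline = 6
  Task 4: deadline = 7
  Task 2: deadline = 8
  Task 1: deadline = 22
  Task 3: deadline = 25
  Task 5: deadline = 36
Priority order (highest first): [6, 4, 2, 1, 3, 5]
Highest priority task = 6

6


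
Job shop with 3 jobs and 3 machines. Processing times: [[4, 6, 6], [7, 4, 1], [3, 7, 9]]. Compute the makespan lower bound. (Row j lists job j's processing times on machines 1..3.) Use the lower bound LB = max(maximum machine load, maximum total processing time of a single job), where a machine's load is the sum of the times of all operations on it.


Machine loads:
  Machine 1: 4 + 7 + 3 = 14
  Machine 2: 6 + 4 + 7 = 17
  Machine 3: 6 + 1 + 9 = 16
Max machine load = 17
Job totals:
  Job 1: 16
  Job 2: 12
  Job 3: 19
Max job total = 19
Lower bound = max(17, 19) = 19

19


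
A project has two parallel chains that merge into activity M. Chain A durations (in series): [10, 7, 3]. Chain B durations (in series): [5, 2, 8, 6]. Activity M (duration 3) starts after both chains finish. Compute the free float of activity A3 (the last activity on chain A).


ES(A3) = sum of predecessors on chain A = 17
EF(A3) = ES + duration = 17 + 3 = 20
Successor of A3 is M. ES(M) = max(sum(A), sum(B)) = max(20, 21) = 21
Free float = ES(successor) - EF(current) = 21 - 20 = 1

1


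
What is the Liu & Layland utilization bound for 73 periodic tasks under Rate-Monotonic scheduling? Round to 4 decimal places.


Compute 2^(1/73) = 1.0095403890
Subtract 1: 1.0095403890 - 1 = 0.0095403890
Multiply by n: 73 * 0.0095403890 = 0.6964483970
Round to 4 dp: 0.6964

0.6964


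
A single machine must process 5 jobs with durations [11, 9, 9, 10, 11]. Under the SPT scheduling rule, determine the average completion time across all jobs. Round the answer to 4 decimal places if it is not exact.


Sort jobs by processing time (SPT order): [9, 9, 10, 11, 11]
Compute completion times sequentially:
  Job 1: processing = 9, completes at 9
  Job 2: processing = 9, completes at 18
  Job 3: processing = 10, completes at 28
  Job 4: processing = 11, completes at 39
  Job 5: processing = 11, completes at 50
Sum of completion times = 144
Average completion time = 144/5 = 28.8

28.8


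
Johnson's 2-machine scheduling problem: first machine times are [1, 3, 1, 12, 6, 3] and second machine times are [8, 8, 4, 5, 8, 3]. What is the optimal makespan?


Apply Johnson's rule:
  Group 1 (a <= b): [(1, 1, 8), (3, 1, 4), (2, 3, 8), (6, 3, 3), (5, 6, 8)]
  Group 2 (a > b): [(4, 12, 5)]
Optimal job order: [1, 3, 2, 6, 5, 4]
Schedule:
  Job 1: M1 done at 1, M2 done at 9
  Job 3: M1 done at 2, M2 done at 13
  Job 2: M1 done at 5, M2 done at 21
  Job 6: M1 done at 8, M2 done at 24
  Job 5: M1 done at 14, M2 done at 32
  Job 4: M1 done at 26, M2 done at 37
Makespan = 37

37


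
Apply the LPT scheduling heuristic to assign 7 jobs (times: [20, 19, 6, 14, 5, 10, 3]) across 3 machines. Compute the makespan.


Sort jobs in decreasing order (LPT): [20, 19, 14, 10, 6, 5, 3]
Assign each job to the least loaded machine:
  Machine 1: jobs [20, 5], load = 25
  Machine 2: jobs [19, 6], load = 25
  Machine 3: jobs [14, 10, 3], load = 27
Makespan = max load = 27

27


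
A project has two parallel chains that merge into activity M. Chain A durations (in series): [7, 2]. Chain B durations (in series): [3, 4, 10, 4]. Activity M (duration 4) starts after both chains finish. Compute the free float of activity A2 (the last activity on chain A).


ES(A2) = sum of predecessors on chain A = 7
EF(A2) = ES + duration = 7 + 2 = 9
Successor of A2 is M. ES(M) = max(sum(A), sum(B)) = max(9, 21) = 21
Free float = ES(successor) - EF(current) = 21 - 9 = 12

12


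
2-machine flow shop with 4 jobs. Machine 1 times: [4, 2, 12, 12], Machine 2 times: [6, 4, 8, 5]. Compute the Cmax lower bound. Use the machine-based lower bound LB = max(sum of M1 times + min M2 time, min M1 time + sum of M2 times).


LB1 = sum(M1 times) + min(M2 times) = 30 + 4 = 34
LB2 = min(M1 times) + sum(M2 times) = 2 + 23 = 25
Lower bound = max(LB1, LB2) = max(34, 25) = 34

34


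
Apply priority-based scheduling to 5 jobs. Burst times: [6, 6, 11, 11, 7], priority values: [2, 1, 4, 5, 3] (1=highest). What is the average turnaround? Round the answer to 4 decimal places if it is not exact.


Sort by priority (ascending = highest first):
Order: [(1, 6), (2, 6), (3, 7), (4, 11), (5, 11)]
Completion times:
  Priority 1, burst=6, C=6
  Priority 2, burst=6, C=12
  Priority 3, burst=7, C=19
  Priority 4, burst=11, C=30
  Priority 5, burst=11, C=41
Average turnaround = 108/5 = 21.6

21.6


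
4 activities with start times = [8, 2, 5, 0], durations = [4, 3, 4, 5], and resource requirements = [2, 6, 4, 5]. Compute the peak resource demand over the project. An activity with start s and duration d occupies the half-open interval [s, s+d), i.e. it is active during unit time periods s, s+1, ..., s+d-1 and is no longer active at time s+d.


Each activity i is active on [start_i, start_i + duration_i).
Compute total resource usage per time slot:
  t=0: active resources = [5], total = 5
  t=1: active resources = [5], total = 5
  t=2: active resources = [6, 5], total = 11
  t=3: active resources = [6, 5], total = 11
  t=4: active resources = [6, 5], total = 11
  t=5: active resources = [4], total = 4
  t=6: active resources = [4], total = 4
  t=7: active resources = [4], total = 4
  t=8: active resources = [2, 4], total = 6
  t=9: active resources = [2], total = 2
  t=10: active resources = [2], total = 2
  t=11: active resources = [2], total = 2
Peak resource demand = 11

11


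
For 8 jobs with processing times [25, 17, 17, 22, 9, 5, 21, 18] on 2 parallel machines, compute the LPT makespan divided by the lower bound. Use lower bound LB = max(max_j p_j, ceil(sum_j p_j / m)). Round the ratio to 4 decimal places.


LPT order: [25, 22, 21, 18, 17, 17, 9, 5]
Machine loads after assignment: [69, 65]
LPT makespan = 69
Lower bound = max(max_job, ceil(total/2)) = max(25, 67) = 67
Ratio = 69 / 67 = 1.0299

1.0299


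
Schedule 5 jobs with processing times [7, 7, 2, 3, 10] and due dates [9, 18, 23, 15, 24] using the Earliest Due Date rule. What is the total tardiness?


Sort by due date (EDD order): [(7, 9), (3, 15), (7, 18), (2, 23), (10, 24)]
Compute completion times and tardiness:
  Job 1: p=7, d=9, C=7, tardiness=max(0,7-9)=0
  Job 2: p=3, d=15, C=10, tardiness=max(0,10-15)=0
  Job 3: p=7, d=18, C=17, tardiness=max(0,17-18)=0
  Job 4: p=2, d=23, C=19, tardiness=max(0,19-23)=0
  Job 5: p=10, d=24, C=29, tardiness=max(0,29-24)=5
Total tardiness = 5

5


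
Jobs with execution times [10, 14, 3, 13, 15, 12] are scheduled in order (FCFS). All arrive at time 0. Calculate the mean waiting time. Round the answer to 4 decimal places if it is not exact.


FCFS order (as given): [10, 14, 3, 13, 15, 12]
Waiting times:
  Job 1: wait = 0
  Job 2: wait = 10
  Job 3: wait = 24
  Job 4: wait = 27
  Job 5: wait = 40
  Job 6: wait = 55
Sum of waiting times = 156
Average waiting time = 156/6 = 26.0

26.0


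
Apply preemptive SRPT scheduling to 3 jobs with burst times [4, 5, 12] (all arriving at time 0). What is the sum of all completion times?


Since all jobs arrive at t=0, SRPT equals SPT ordering.
SPT order: [4, 5, 12]
Completion times:
  Job 1: p=4, C=4
  Job 2: p=5, C=9
  Job 3: p=12, C=21
Total completion time = 4 + 9 + 21 = 34

34


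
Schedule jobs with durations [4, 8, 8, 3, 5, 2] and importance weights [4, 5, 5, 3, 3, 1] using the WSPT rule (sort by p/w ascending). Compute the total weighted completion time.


Compute p/w ratios and sort ascending (WSPT): [(4, 4), (3, 3), (8, 5), (8, 5), (5, 3), (2, 1)]
Compute weighted completion times:
  Job (p=4,w=4): C=4, w*C=4*4=16
  Job (p=3,w=3): C=7, w*C=3*7=21
  Job (p=8,w=5): C=15, w*C=5*15=75
  Job (p=8,w=5): C=23, w*C=5*23=115
  Job (p=5,w=3): C=28, w*C=3*28=84
  Job (p=2,w=1): C=30, w*C=1*30=30
Total weighted completion time = 341

341


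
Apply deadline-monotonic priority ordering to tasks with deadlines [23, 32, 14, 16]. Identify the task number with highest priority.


Sort tasks by relative deadline (ascending):
  Task 3: deadline = 14
  Task 4: deadline = 16
  Task 1: deadline = 23
  Task 2: deadline = 32
Priority order (highest first): [3, 4, 1, 2]
Highest priority task = 3

3


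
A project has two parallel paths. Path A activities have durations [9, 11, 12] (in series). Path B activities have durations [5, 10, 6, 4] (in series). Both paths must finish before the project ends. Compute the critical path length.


Path A total = 9 + 11 + 12 = 32
Path B total = 5 + 10 + 6 + 4 = 25
Critical path = longest path = max(32, 25) = 32

32


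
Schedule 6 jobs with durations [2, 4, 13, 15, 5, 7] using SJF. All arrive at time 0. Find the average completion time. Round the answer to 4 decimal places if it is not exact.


SJF order (ascending): [2, 4, 5, 7, 13, 15]
Completion times:
  Job 1: burst=2, C=2
  Job 2: burst=4, C=6
  Job 3: burst=5, C=11
  Job 4: burst=7, C=18
  Job 5: burst=13, C=31
  Job 6: burst=15, C=46
Average completion = 114/6 = 19.0

19.0


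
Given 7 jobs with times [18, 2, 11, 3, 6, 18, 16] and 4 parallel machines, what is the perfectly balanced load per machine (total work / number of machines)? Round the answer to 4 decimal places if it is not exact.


Total processing time = 18 + 2 + 11 + 3 + 6 + 18 + 16 = 74
Number of machines = 4
Ideal balanced load = 74 / 4 = 18.5

18.5


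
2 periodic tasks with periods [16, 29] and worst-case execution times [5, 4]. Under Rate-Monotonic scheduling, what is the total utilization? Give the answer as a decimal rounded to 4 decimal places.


Compute individual utilizations (exact fractions):
  Task 1: C/T = 5/16 (approx. 0.3125)
  Task 2: C/T = 4/29 (approx. 0.1379)
Total utilization U = 5/16 + 4/29 = 209/464
Rounded to 4 decimal places: U = 0.4504
RM (Liu & Layland) bound for 2 tasks = 0.828427; compare with U = 209/464 (approx. 0.450431)
U <= bound, so schedulable by RM sufficient condition.

0.4504


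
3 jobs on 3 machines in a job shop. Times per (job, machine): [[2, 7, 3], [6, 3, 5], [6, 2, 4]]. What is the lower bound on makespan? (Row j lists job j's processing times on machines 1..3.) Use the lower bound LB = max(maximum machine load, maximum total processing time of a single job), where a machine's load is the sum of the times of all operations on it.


Machine loads:
  Machine 1: 2 + 6 + 6 = 14
  Machine 2: 7 + 3 + 2 = 12
  Machine 3: 3 + 5 + 4 = 12
Max machine load = 14
Job totals:
  Job 1: 12
  Job 2: 14
  Job 3: 12
Max job total = 14
Lower bound = max(14, 14) = 14

14


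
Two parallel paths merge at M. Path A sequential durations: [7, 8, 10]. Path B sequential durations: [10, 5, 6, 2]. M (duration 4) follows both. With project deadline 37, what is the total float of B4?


Forward pass: ES(B4) = sum of predecessors on chain B = 21
EF = ES + duration = 21 + 2 = 23
Backward pass: LF(M) = deadline = 37; LS(M) = 37 - 4 = 33
LF(B4) = LS(M) - sum(successors on chain B) = 33 - 0 = 33
LS = LF - duration = 33 - 2 = 31
Total float = LS - ES = 31 - 21 = 10

10


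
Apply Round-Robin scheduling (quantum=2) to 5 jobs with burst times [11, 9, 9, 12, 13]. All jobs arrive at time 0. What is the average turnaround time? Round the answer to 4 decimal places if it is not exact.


Time quantum = 2
Execution trace:
  J1 runs 2 units, time = 2
  J2 runs 2 units, time = 4
  J3 runs 2 units, time = 6
  J4 runs 2 units, time = 8
  J5 runs 2 units, time = 10
  J1 runs 2 units, time = 12
  J2 runs 2 units, time = 14
  J3 runs 2 units, time = 16
  J4 runs 2 units, time = 18
  J5 runs 2 units, time = 20
  J1 runs 2 units, time = 22
  J2 runs 2 units, time = 24
  J3 runs 2 units, time = 26
  J4 runs 2 units, time = 28
  J5 runs 2 units, time = 30
  J1 runs 2 units, time = 32
  J2 runs 2 units, time = 34
  J3 runs 2 units, time = 36
  J4 runs 2 units, time = 38
  J5 runs 2 units, time = 40
  J1 runs 2 units, time = 42
  J2 runs 1 units, time = 43
  J3 runs 1 units, time = 44
  J4 runs 2 units, time = 46
  J5 runs 2 units, time = 48
  J1 runs 1 units, time = 49
  J4 runs 2 units, time = 51
  J5 runs 2 units, time = 53
  J5 runs 1 units, time = 54
Finish times: [49, 43, 44, 51, 54]
Average turnaround = 241/5 = 48.2

48.2
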